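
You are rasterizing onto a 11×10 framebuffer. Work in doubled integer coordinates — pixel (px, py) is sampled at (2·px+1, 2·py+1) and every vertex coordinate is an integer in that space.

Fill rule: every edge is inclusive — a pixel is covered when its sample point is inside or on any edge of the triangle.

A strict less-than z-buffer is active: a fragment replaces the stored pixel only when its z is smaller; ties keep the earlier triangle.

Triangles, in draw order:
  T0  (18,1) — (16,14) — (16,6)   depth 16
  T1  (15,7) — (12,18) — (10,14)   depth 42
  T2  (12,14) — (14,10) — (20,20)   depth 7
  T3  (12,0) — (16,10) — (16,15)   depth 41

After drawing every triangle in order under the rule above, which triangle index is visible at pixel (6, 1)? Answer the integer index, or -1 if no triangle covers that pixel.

T0:
  2·area = 16
  edge (18, 1)→(16, 14): d=(-2,13) inclusive
  edge (16, 14)→(16, 6): d=(0,-8) inclusive
  edge (16, 6)→(18, 1): d=(2,-5) inclusive
    (8,2)@(17, 5): e=[5,8,3] → X
    (9,2)@(19, 5): e=[-21,24,13] → .
    (8,3)@(17, 7): e=[1,8,7] → X
    (9,3)@(19, 7): e=[-25,24,17] → .
    (8,4)@(17, 9): e=[-3,8,11] → .
  covered (2 px):
    . . . . . . . . . . .
    . . . . . . . . . . .
    . . . . . . . . X . .
    . . . . . . . . X . .
    . . . . . . . . . . .
    . . . . . . . . . . .
    . . . . . . . . . . .
    . . . . . . . . . . .
    . . . . . . . . . . .
    . . . . . . . . . . .
T1:
  2·area = 34
  edge (15, 7)→(12, 18): d=(-3,11) inclusive
  edge (12, 18)→(10, 14): d=(-2,-4) inclusive
  edge (10, 14)→(15, 7): d=(5,-7) inclusive
    (7,3)@(15, 7): e=[0,34,0] → X  [on edge]
    (8,3)@(17, 7): e=[-22,42,14] → .
    (7,4)@(15, 9): e=[-6,30,10] → .
    (6,5)@(13, 11): e=[10,18,6] → X
    (7,5)@(15, 11): e=[-12,26,20] → .
    (5,6)@(11, 13): e=[26,6,2] → X
    (7,6)@(15, 13): e=[-18,22,30] → .
    (5,7)@(11, 15): e=[20,2,12] → X
    (6,7)@(13, 15): e=[-2,10,26] → .
    (5,8)@(11, 17): e=[14,-2,22] → .
  covered (5 px):
    . . . . . . . . . . .
    . . . . . . . . . . .
    . . . . . . . . . . .
    . . . . . . . X . . .
    . . . . . . . . . . .
    . . . . . . X . . . .
    . . . . . X X . . . .
    . . . . . X . . . . .
    . . . . . . . . . . .
    . . . . . . . . . . .
T2:
  2·area = 44
  edge (12, 14)→(14, 10): d=(2,-4) inclusive
  edge (14, 10)→(20, 20): d=(6,10) inclusive
  edge (20, 20)→(12, 14): d=(-8,-6) inclusive
    (5,2)@(11, 5): e=[-22,0,66] → .  [on edge]
    (6,6)@(13, 13): e=[2,28,14] → X
    (7,6)@(15, 13): e=[10,8,26] → X
    (8,6)@(17, 13): e=[18,-12,38] → .
    (6,7)@(13, 15): e=[6,40,-2] → .
    (7,7)@(15, 15): e=[14,20,10] → X
    (8,7)@(17, 15): e=[22,0,22] → X  [on edge]
    (9,7)@(19, 15): e=[30,-20,34] → .
    (7,8)@(15, 17): e=[18,32,-6] → .
    (8,8)@(17, 17): e=[26,12,6] → X
    (9,8)@(19, 17): e=[34,-8,18] → .
    (8,9)@(17, 19): e=[30,24,-10] → .
  covered (6 px):
    . . . . . . . . . . .
    . . . . . . . . . . .
    . . . . . . . . . . .
    . . . . . . . . . . .
    . . . . . . . . . . .
    . . . . . . . . . . .
    . . . . . . X X . . .
    . . . . . . . X X . .
    . . . . . . . . X . .
    . . . . . . . . . X .
T3:
  2·area = 20
  edge (12, 0)→(16, 10): d=(4,10) inclusive
  edge (16, 10)→(16, 15): d=(0,5) inclusive
  edge (16, 15)→(12, 0): d=(-4,-15) inclusive
    (6,1)@(13, 3): e=[2,15,3] → X
    (7,1)@(15, 3): e=[-18,5,33] → .
    (6,2)@(13, 5): e=[10,15,-5] → .
    (7,4)@(15, 9): e=[6,5,9] → X
    (8,4)@(17, 9): e=[-14,-5,39] → .
    (7,5)@(15, 11): e=[14,5,1] → X
    (8,5)@(17, 11): e=[-6,-5,31] → .
    (7,6)@(15, 13): e=[22,5,-7] → .
  covered (3 px):
    . . . . . . . . . . .
    . . . . . . X . . . .
    . . . . . . . . . . .
    . . . . . . . . . . .
    . . . . . . . X . . .
    . . . . . . . X . . .
    . . . . . . . . . . .
    . . . . . . . . . . .
    . . . . . . . . . . .
    . . . . . . . . . . .

Z-buffer (winner per pixel, '.' = empty):
  . . . . . . . . . . .
  . . . . . . 3 . . . .
  . . . . . . . . 0 . .
  . . . . . . . 1 0 . .
  . . . . . . . 3 . . .
  . . . . . . 1 3 . . .
  . . . . . 1 2 2 . . .
  . . . . . 1 . 2 2 . .
  . . . . . . . . 2 . .
  . . . . . . . . . 2 .

Answer: 3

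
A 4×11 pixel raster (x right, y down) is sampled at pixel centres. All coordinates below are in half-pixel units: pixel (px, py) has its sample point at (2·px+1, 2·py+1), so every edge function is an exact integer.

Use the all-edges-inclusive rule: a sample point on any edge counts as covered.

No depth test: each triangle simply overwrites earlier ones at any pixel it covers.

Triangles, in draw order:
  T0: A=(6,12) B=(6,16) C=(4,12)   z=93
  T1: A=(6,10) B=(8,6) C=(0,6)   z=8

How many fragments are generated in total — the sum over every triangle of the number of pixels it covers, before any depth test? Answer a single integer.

T0:
  2·area = 8
  edge (6, 12)→(6, 16): d=(0,4) inclusive
  edge (6, 16)→(4, 12): d=(-2,-4) inclusive
  edge (4, 12)→(6, 12): d=(2,0) inclusive
    (2,6)@(5, 13): e=[4,2,2] → #
    (3,6)@(7, 13): e=[-4,10,2] → ·
    (2,7)@(5, 15): e=[4,-2,6] → ·
  covered (1 px):
    · · · ·
    · · · ·
    · · · ·
    · · · ·
    · · · ·
    · · · ·
    · · # ·
    · · · ·
    · · · ·
    · · · ·
    · · · ·
T1:
  2·area = 32  (B↔C swapped to make it positive)
  edge (6, 10)→(0, 6): d=(-6,-4) inclusive
  edge (0, 6)→(8, 6): d=(8,0) inclusive
  edge (8, 6)→(6, 10): d=(-2,4) inclusive
    (1,3)@(3, 7): e=[6,8,18] → #
    (2,3)@(5, 7): e=[14,8,10] → #
    (3,3)@(7, 7): e=[22,8,2] → #
    (1,4)@(3, 9): e=[-6,24,14] → ·
    (2,4)@(5, 9): e=[2,24,6] → #
    (3,4)@(7, 9): e=[10,24,-2] → ·
    (2,5)@(5, 11): e=[-10,40,2] → ·
  covered (4 px):
    · · · ·
    · · · ·
    · · · ·
    · # # #
    · · # ·
    · · · ·
    · · · ·
    · · · ·
    · · · ·
    · · · ·
    · · · ·

Final: 5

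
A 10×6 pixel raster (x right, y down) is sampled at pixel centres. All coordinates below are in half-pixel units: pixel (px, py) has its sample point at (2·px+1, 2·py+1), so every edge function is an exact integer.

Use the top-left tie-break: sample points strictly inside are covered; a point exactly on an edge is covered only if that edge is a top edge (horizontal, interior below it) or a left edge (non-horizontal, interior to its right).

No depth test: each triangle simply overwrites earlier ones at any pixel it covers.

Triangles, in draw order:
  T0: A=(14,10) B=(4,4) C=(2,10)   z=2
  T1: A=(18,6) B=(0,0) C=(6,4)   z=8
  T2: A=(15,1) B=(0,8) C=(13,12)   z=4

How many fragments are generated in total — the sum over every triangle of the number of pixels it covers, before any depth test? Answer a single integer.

T0:
  2·area = 72  (B↔C swapped to make it positive)
  edge (14, 10)→(2, 10): d=(-12,0) right/bottom  bias=-1
  edge (2, 10)→(4, 4): d=(2,-6) top-left  bias=+0
  edge (4, 4)→(14, 10): d=(10,6) right/bottom  bias=-1
    (2,0)@(5, 1): e=[108,0,-36] → ·  [on edge]
    (2,2)@(5, 5): e=[60,8,4] → █
    (3,2)@(7, 5): e=[60,20,-8] → ·
    (1,3)@(3, 7): e=[36,0,36] → █  [on edge]
    (3,3)@(7, 7): e=[36,24,12] → █
    (4,3)@(9, 7): e=[36,36,0] → ·  [on edge]
    (1,4)@(3, 9): e=[12,4,56] → █
    (4,4)@(9, 9): e=[12,40,20] → █
    (5,4)@(11, 9): e=[12,52,8] → █
    (6,4)@(13, 9): e=[12,64,-4] → ·
    (1,5)@(3, 11): e=[-12,8,76] → ·
    (2,5)@(5, 11): e=[-12,20,64] → ·
  covered (9 px):
    · · · · · · · · · ·
    · · · · · · · · · ·
    · · █ · · · · · · ·
    · █ █ █ · · · · · ·
    · █ █ █ █ █ · · · ·
    · · · · · · · · · ·
T1:
  2·area = 36  (B↔C swapped to make it positive)
  edge (18, 6)→(6, 4): d=(-12,-2) top-left  bias=+0
  edge (6, 4)→(0, 0): d=(-6,-4) top-left  bias=+0
  edge (0, 0)→(18, 6): d=(18,6) right/bottom  bias=-1
    (1,0)@(3, 1): e=[30,6,0] → ·  [on edge]
    (2,1)@(5, 3): e=[10,2,24] → █
    (3,1)@(7, 3): e=[14,10,12] → █
    (4,1)@(9, 3): e=[18,18,0] → ·  [on edge]
    (2,2)@(5, 5): e=[-14,-10,60] → ·
    (3,2)@(7, 5): e=[-10,-2,48] → ·
    (6,2)@(13, 5): e=[2,22,12] → █
    (7,2)@(15, 5): e=[6,30,0] → ·  [on edge]
    (6,3)@(13, 7): e=[-22,10,48] → ·
  covered (3 px):
    · · · · · · · · · ·
    · · █ █ · · · · · ·
    · · · · · · █ · · ·
    · · · · · · · · · ·
    · · · · · · · · · ·
    · · · · · · · · · ·
T2:
  2·area = 151  (B↔C swapped to make it positive)
  edge (15, 1)→(13, 12): d=(-2,11) right/bottom  bias=-1
  edge (13, 12)→(0, 8): d=(-13,-4) top-left  bias=+0
  edge (0, 8)→(15, 1): d=(15,-7) top-left  bias=+0
    (7,0)@(15, 1): e=[0,151,0] → ·  [on edge]
    (5,1)@(11, 3): e=[40,109,2] → █
    (6,1)@(13, 3): e=[18,117,16] → █
    (7,1)@(15, 3): e=[-4,125,30] → ·
    (3,2)@(7, 5): e=[80,67,4] → █
    (4,2)@(9, 5): e=[58,75,18] → █
    (7,2)@(15, 5): e=[-8,99,60] → ·
    (1,3)@(3, 7): e=[120,25,6] → █
    (2,3)@(5, 7): e=[98,33,20] → █
    (7,3)@(15, 7): e=[-12,73,90] → ·
    (1,4)@(3, 9): e=[116,-1,36] → ·
    (2,4)@(5, 9): e=[94,7,50] → █
  covered (19 px):
    · · · · · · · · · ·
    · · · · · █ █ · · ·
    · · · █ █ █ █ · · ·
    · █ █ █ █ █ █ · · ·
    · · █ █ █ █ █ · · ·
    · · · · · █ █ · · ·

Final: 31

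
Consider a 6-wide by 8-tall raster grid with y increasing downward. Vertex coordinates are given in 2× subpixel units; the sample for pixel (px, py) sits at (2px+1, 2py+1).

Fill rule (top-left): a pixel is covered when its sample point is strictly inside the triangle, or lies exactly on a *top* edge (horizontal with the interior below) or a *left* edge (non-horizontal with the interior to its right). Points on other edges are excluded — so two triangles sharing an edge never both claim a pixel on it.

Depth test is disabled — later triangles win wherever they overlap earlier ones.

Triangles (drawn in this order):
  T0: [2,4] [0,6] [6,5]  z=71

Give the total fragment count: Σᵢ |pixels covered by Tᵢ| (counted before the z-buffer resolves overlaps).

T0:
  2·area = 10  (B↔C swapped to make it positive)
  edge (2, 4)→(6, 5): d=(4,1) right/bottom  bias=-1
  edge (6, 5)→(0, 6): d=(-6,1) right/bottom  bias=-1
  edge (0, 6)→(2, 4): d=(2,-2) top-left  bias=+0
    (2,0)@(5, 1): e=[-15,25,0] → ·  [on edge]
    (1,1)@(3, 3): e=[-5,15,0] → ·  [on edge]
    (0,2)@(1, 5): e=[5,5,0] → #  [on edge]
    (1,2)@(3, 5): e=[3,3,4] → #
    (2,2)@(5, 5): e=[1,1,8] → #
    (3,2)@(7, 5): e=[-1,-1,12] → ·
    (0,3)@(1, 7): e=[13,-7,4] → ·
    (1,3)@(3, 7): e=[11,-9,8] → ·
    (2,3)@(5, 7): e=[9,-11,12] → ·
  covered (3 px):
    · · · · · ·
    · · · · · ·
    # # # · · ·
    · · · · · ·
    · · · · · ·
    · · · · · ·
    · · · · · ·
    · · · · · ·

Result: 3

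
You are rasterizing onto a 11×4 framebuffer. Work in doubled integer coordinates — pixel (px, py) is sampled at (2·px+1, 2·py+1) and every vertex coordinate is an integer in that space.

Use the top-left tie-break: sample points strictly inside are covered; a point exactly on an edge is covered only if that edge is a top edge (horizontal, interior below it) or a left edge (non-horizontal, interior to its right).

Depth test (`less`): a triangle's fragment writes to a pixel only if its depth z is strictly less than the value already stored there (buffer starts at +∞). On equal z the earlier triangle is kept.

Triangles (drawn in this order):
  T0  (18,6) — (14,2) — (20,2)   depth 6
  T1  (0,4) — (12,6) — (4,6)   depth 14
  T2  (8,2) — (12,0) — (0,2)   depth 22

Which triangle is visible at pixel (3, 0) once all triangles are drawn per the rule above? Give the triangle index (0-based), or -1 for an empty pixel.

T0:
  2·area = 24
  edge (18, 6)→(14, 2): d=(-4,-4) top-left  bias=+0
  edge (14, 2)→(20, 2): d=(6,0) top-left  bias=+0
  edge (20, 2)→(18, 6): d=(-2,4) right/bottom  bias=-1
    (6,0)@(13, 1): e=[0,-6,30] → ·  [on edge]
    (7,1)@(15, 3): e=[0,6,18] → #  [on edge]
    (8,1)@(17, 3): e=[8,6,10] → #
    (9,1)@(19, 3): e=[16,6,2] → #
    (10,1)@(21, 3): e=[24,6,-6] → ·
    (7,2)@(15, 5): e=[-8,18,14] → ·
    (8,2)@(17, 5): e=[0,18,6] → #  [on edge]
    (9,2)@(19, 5): e=[8,18,-2] → ·
    (8,3)@(17, 7): e=[-8,30,2] → ·
    (9,3)@(19, 7): e=[0,30,-6] → ·  [on edge]
  covered (4 px):
    · · · · · · · · · · ·
    · · · · · · · # # # ·
    · · · · · · · · # · ·
    · · · · · · · · · · ·
T1:
  2·area = 16
  edge (0, 4)→(12, 6): d=(12,2) right/bottom  bias=-1
  edge (12, 6)→(4, 6): d=(-8,0) right/bottom  bias=-1
  edge (4, 6)→(0, 4): d=(-4,-2) top-left  bias=+0
    (1,2)@(3, 5): e=[6,8,2] → #
    (2,2)@(5, 5): e=[2,8,6] → #
    (3,2)@(7, 5): e=[-2,8,10] → ·
    (1,3)@(3, 7): e=[30,-8,-6] → ·
    (2,3)@(5, 7): e=[26,-8,-2] → ·
  covered (2 px):
    · · · · · · · · · · ·
    · · · · · · · · · · ·
    · # # · · · · · · · ·
    · · · · · · · · · · ·
T2:
  2·area = 16  (B↔C swapped to make it positive)
  edge (8, 2)→(0, 2): d=(-8,0) right/bottom  bias=-1
  edge (0, 2)→(12, 0): d=(12,-2) top-left  bias=+0
  edge (12, 0)→(8, 2): d=(-4,2) right/bottom  bias=-1
    (3,0)@(7, 1): e=[8,2,6] → #
    (4,0)@(9, 1): e=[8,6,2] → #
    (5,0)@(11, 1): e=[8,10,-2] → ·
    (3,1)@(7, 3): e=[-8,26,-2] → ·
    (4,1)@(9, 3): e=[-8,30,-6] → ·
  covered (2 px):
    · · · # # · · · · · ·
    · · · · · · · · · · ·
    · · · · · · · · · · ·
    · · · · · · · · · · ·

Z-buffer (winner per pixel, '.' = empty):
  . . . 2 2 . . . . . .
  . . . . . . . 0 0 0 .
  . 1 1 . . . . . 0 . .
  . . . . . . . . . . .

Final: 2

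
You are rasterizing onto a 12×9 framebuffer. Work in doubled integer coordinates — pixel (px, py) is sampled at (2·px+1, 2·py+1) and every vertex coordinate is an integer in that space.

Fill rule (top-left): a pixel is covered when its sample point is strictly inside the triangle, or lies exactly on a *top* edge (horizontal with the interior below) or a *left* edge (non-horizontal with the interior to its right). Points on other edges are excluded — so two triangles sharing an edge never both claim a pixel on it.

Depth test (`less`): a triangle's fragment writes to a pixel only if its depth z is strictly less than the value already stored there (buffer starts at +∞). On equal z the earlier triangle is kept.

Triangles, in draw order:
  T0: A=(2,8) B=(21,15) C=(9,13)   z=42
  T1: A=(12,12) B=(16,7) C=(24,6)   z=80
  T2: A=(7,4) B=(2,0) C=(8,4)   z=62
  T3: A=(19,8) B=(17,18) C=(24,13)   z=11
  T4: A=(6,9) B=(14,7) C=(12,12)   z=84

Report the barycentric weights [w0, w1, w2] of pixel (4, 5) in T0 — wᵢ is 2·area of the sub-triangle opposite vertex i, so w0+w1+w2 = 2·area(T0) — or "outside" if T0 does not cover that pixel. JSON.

T0:
  2·area = 46
  edge (2, 8)→(21, 15): d=(19,7) right/bottom  bias=-1
  edge (21, 15)→(9, 13): d=(-12,-2) top-left  bias=+0
  edge (9, 13)→(2, 8): d=(-7,-5) top-left  bias=+0
    (3,5)@(7, 11): e=[22,20,4] → X
    (4,5)@(9, 11): e=[8,24,14] → X
    (5,5)@(11, 11): e=[-6,28,24] → .
    (3,6)@(7, 13): e=[60,-4,-10] → .
    (4,6)@(9, 13): e=[46,0,0] → X  [on edge]
    (5,6)@(11, 13): e=[32,4,10] → X
    (6,6)@(13, 13): e=[18,8,20] → X
    (7,6)@(15, 13): e=[4,12,30] → X
    (8,6)@(17, 13): e=[-10,16,40] → .
    (4,7)@(9, 15): e=[84,-24,-14] → .
    (5,7)@(11, 15): e=[70,-20,-4] → .
    (6,7)@(13, 15): e=[56,-16,6] → .
    (10,7)@(21, 15): e=[0,0,46] → .  [on edge]
  covered (6 px):
    . . . . . . . . . . . .
    . . . . . . . . . . . .
    . . . . . . . . . . . .
    . . . . . . . . . . . .
    . . . . . . . . . . . .
    . . . X X . . . . . . .
    . . . . X X X X . . . .
    . . . . . . . . . . . .
    . . . . . . . . . . . .
T1:
  2·area = 36
  edge (12, 12)→(16, 7): d=(4,-5) top-left  bias=+0
  edge (16, 7)→(24, 6): d=(8,-1) top-left  bias=+0
  edge (24, 6)→(12, 12): d=(-12,6) right/bottom  bias=-1
    (8,3)@(17, 7): e=[5,1,30] → X
    (9,3)@(19, 7): e=[15,3,18] → X
    (10,3)@(21, 7): e=[25,5,6] → X
    (11,3)@(23, 7): e=[35,7,-6] → .
    (7,4)@(15, 9): e=[3,15,18] → X
    (9,4)@(19, 9): e=[23,19,-6] → .
    (10,4)@(21, 9): e=[33,21,-18] → .
    (6,5)@(13, 11): e=[1,29,6] → X
    (7,5)@(15, 11): e=[11,31,-6] → .
    (8,5)@(17, 11): e=[21,33,-18] → .
    (6,6)@(13, 13): e=[9,45,-18] → .
  covered (6 px):
    . . . . . . . . . . . .
    . . . . . . . . . . . .
    . . . . . . . . . . . .
    . . . . . . . . X X X .
    . . . . . . . X X . . .
    . . . . . . X . . . . .
    . . . . . . . . . . . .
    . . . . . . . . . . . .
    . . . . . . . . . . . .
T2:
  2·area = 4
  edge (7, 4)→(2, 0): d=(-5,-4) top-left  bias=+0
  edge (2, 0)→(8, 4): d=(6,4) right/bottom  bias=-1
  edge (8, 4)→(7, 4): d=(-1,0) right/bottom  bias=-1
  covered (0 px):
    . . . . . . . . . . . .
    . . . . . . . . . . . .
    . . . . . . . . . . . .
    . . . . . . . . . . . .
    . . . . . . . . . . . .
    . . . . . . . . . . . .
    . . . . . . . . . . . .
    . . . . . . . . . . . .
    . . . . . . . . . . . .
T3:
  2·area = 60  (B↔C swapped to make it positive)
  edge (19, 8)→(24, 13): d=(5,5) right/bottom  bias=-1
  edge (24, 13)→(17, 18): d=(-7,5) right/bottom  bias=-1
  edge (17, 18)→(19, 8): d=(2,-10) top-left  bias=+0
    (9,4)@(19, 9): e=[5,53,2] → X
    (10,4)@(21, 9): e=[-5,43,22] → .
    (9,5)@(19, 11): e=[15,39,6] → X
    (10,5)@(21, 11): e=[5,29,26] → X
    (11,5)@(23, 11): e=[-5,19,46] → .
    (9,6)@(19, 13): e=[25,25,10] → X
    (11,6)@(23, 13): e=[5,5,50] → X
    (9,7)@(19, 15): e=[35,11,14] → X
    (11,7)@(23, 15): e=[15,-9,54] → .
    (9,8)@(19, 17): e=[45,-3,18] → .
    (10,8)@(21, 17): e=[35,-13,38] → .
  covered (8 px):
    . . . . . . . . . . . .
    . . . . . . . . . . . .
    . . . . . . . . . . . .
    . . . . . . . . . . . .
    . . . . . . . . . X . .
    . . . . . . . . . X X .
    . . . . . . . . . X X X
    . . . . . . . . . X X .
    . . . . . . . . . . . .
T4:
  2·area = 36
  edge (6, 9)→(14, 7): d=(8,-2) top-left  bias=+0
  edge (14, 7)→(12, 12): d=(-2,5) right/bottom  bias=-1
  edge (12, 12)→(6, 9): d=(-6,-3) top-left  bias=+0
    (3,4)@(7, 9): e=[2,31,3] → X
    (4,4)@(9, 9): e=[6,21,9] → X
    (5,4)@(11, 9): e=[10,11,15] → X
    (6,4)@(13, 9): e=[14,1,21] → X
    (7,4)@(15, 9): e=[18,-9,27] → .
    (3,5)@(7, 11): e=[18,27,-9] → .
    (4,5)@(9, 11): e=[22,17,-3] → .
    (5,5)@(11, 11): e=[26,7,3] → X
    (6,5)@(13, 11): e=[30,-3,9] → .
    (5,6)@(11, 13): e=[42,3,-9] → .
  covered (5 px):
    . . . . . . . . . . . .
    . . . . . . . . . . . .
    . . . . . . . . . . . .
    . . . . . . . . . . . .
    . . . X X X X . . . . .
    . . . . . X . . . . . .
    . . . . . . . . . . . .
    . . . . . . . . . . . .
    . . . . . . . . . . . .

Answer: [24,14,8]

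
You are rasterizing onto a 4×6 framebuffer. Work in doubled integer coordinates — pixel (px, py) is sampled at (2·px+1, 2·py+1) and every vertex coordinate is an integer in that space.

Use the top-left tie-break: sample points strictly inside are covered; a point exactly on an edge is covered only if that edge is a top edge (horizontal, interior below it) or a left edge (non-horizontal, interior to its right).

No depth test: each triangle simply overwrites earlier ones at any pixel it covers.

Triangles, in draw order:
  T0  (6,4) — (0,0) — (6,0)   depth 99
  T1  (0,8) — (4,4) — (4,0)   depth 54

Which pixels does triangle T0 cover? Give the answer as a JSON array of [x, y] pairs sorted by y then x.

T0:
  2·area = 24
  edge (6, 4)→(0, 0): d=(-6,-4) top-left  bias=+0
  edge (0, 0)→(6, 0): d=(6,0) top-left  bias=+0
  edge (6, 0)→(6, 4): d=(0,4) right/bottom  bias=-1
    (1,0)@(3, 1): e=[6,6,12] → #
    (2,0)@(5, 1): e=[14,6,4] → #
    (3,0)@(7, 1): e=[22,6,-4] → ·
    (1,1)@(3, 3): e=[-6,18,12] → ·
    (2,1)@(5, 3): e=[2,18,4] → #
    (3,1)@(7, 3): e=[10,18,-4] → ·
    (2,2)@(5, 5): e=[-10,30,4] → ·
  covered (3 px):
    · # # ·
    · · # ·
    · · · ·
    · · · ·
    · · · ·
    · · · ·
T1:
  2·area = 16  (B↔C swapped to make it positive)
  edge (0, 8)→(4, 0): d=(4,-8) top-left  bias=+0
  edge (4, 0)→(4, 4): d=(0,4) right/bottom  bias=-1
  edge (4, 4)→(0, 8): d=(-4,4) right/bottom  bias=-1
    (3,0)@(7, 1): e=[28,-12,0] → ·  [on edge]
    (1,1)@(3, 3): e=[4,4,8] → #
    (2,1)@(5, 3): e=[20,-4,0] → ·  [on edge]
    (1,2)@(3, 5): e=[12,4,0] → ·  [on edge]
    (0,3)@(1, 7): e=[4,12,0] → ·  [on edge]
  covered (1 px):
    · · · ·
    · # · ·
    · · · ·
    · · · ·
    · · · ·
    · · · ·

Result: [[1,0],[2,0],[2,1]]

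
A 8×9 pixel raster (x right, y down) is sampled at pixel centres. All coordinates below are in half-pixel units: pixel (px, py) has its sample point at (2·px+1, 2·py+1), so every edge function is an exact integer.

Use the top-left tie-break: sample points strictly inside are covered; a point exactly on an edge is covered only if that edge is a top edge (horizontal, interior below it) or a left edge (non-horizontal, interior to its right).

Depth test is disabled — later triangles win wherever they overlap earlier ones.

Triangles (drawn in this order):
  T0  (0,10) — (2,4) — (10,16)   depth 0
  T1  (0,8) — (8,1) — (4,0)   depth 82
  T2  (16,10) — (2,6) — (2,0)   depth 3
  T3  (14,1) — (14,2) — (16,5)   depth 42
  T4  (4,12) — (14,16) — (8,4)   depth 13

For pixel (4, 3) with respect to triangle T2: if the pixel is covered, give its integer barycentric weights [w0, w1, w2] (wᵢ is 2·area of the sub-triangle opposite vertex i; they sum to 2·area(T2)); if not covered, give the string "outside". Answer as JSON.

T0:
  2·area = 72
  edge (0, 10)→(2, 4): d=(2,-6) top-left  bias=+0
  edge (2, 4)→(10, 16): d=(8,12) right/bottom  bias=-1
  edge (10, 16)→(0, 10): d=(-10,-6) top-left  bias=+0
    (1,0)@(3, 1): e=[0,-36,108] → .  [on edge]
    (0,3)@(1, 7): e=[0,36,36] → X  [on edge]
    (1,3)@(3, 7): e=[12,12,48] → X
    (2,3)@(5, 7): e=[24,-12,60] → .
    (0,4)@(1, 9): e=[4,52,16] → X
    (2,4)@(5, 9): e=[28,4,40] → X
    (3,4)@(7, 9): e=[40,-20,52] → .
    (0,5)@(1, 11): e=[8,68,-4] → .
    (1,5)@(3, 11): e=[20,44,8] → X
    (3,5)@(7, 11): e=[44,-4,32] → .
    (1,6)@(3, 13): e=[24,60,-12] → .
    (2,6)@(5, 13): e=[36,36,0] → X  [on edge]
  covered (10 px):
    . . . . . . . .
    . . . . . . . .
    . . . . . . . .
    X X . . . . . .
    X X X . . . . .
    . X X . . . . .
    . . X X . . . .
    . . . . X . . .
    . . . . . . . .
T1:
  2·area = 36  (B↔C swapped to make it positive)
  edge (0, 8)→(4, 0): d=(4,-8) top-left  bias=+0
  edge (4, 0)→(8, 1): d=(4,1) right/bottom  bias=-1
  edge (8, 1)→(0, 8): d=(-8,7) right/bottom  bias=-1
    (2,0)@(5, 1): e=[12,3,21] → X
    (3,0)@(7, 1): e=[28,1,7] → X
    (4,0)@(9, 1): e=[44,-1,-7] → .
    (1,1)@(3, 3): e=[4,13,19] → X
    (3,1)@(7, 3): e=[36,9,-9] → .
    (1,2)@(3, 5): e=[12,21,3] → X
    (2,2)@(5, 5): e=[28,19,-11] → .
    (0,3)@(1, 7): e=[4,31,1] → X
    (1,3)@(3, 7): e=[20,29,-13] → .
    (0,4)@(1, 9): e=[12,39,-15] → .
  covered (6 px):
    . . X X . . . .
    . X X . . . . .
    . X . . . . . .
    X . . . . . . .
    . . . . . . . .
    . . . . . . . .
    . . . . . . . .
    . . . . . . . .
    . . . . . . . .
T2:
  2·area = 84
  edge (16, 10)→(2, 6): d=(-14,-4) top-left  bias=+0
  edge (2, 6)→(2, 0): d=(0,-6) top-left  bias=+0
  edge (2, 0)→(16, 10): d=(14,10) right/bottom  bias=-1
    (1,0)@(3, 1): e=[74,6,4] → X
    (2,0)@(5, 1): e=[82,18,-16] → .
    (1,1)@(3, 3): e=[46,6,32] → X
    (2,1)@(5, 3): e=[54,18,12] → X
    (3,1)@(7, 3): e=[62,30,-8] → .
    (1,2)@(3, 5): e=[18,6,60] → X
    (3,2)@(7, 5): e=[34,30,20] → X
    (4,2)@(9, 5): e=[42,42,0] → .  [on edge]
    (1,3)@(3, 7): e=[-10,6,88] → .
    (2,3)@(5, 7): e=[-2,18,68] → .
    (3,3)@(7, 7): e=[6,30,48] → X
    (4,3)@(9, 7): e=[14,42,28] → X
  covered (10 px):
    . X . . . . . .
    . X X . . . . .
    . X X X . . . .
    . . . X X X . .
    . . . . . . X .
    . . . . . . . .
    . . . . . . . .
    . . . . . . . .
    . . . . . . . .
T3:
  2·area = 2  (B↔C swapped to make it positive)
  edge (14, 1)→(16, 5): d=(2,4) right/bottom  bias=-1
  edge (16, 5)→(14, 2): d=(-2,-3) top-left  bias=+0
  edge (14, 2)→(14, 1): d=(0,-1) top-left  bias=+0
    (7,1)@(15, 3): e=[0,1,1] → .  [on edge]
  covered (0 px):
    . . . . . . . .
    . . . . . . . .
    . . . . . . . .
    . . . . . . . .
    . . . . . . . .
    . . . . . . . .
    . . . . . . . .
    . . . . . . . .
    . . . . . . . .
T4:
  2·area = 96  (B↔C swapped to make it positive)
  edge (4, 12)→(8, 4): d=(4,-8) top-left  bias=+0
  edge (8, 4)→(14, 16): d=(6,12) right/bottom  bias=-1
  edge (14, 16)→(4, 12): d=(-10,-4) top-left  bias=+0
    (3,3)@(7, 7): e=[4,30,62] → X
    (4,3)@(9, 7): e=[20,6,70] → X
    (5,3)@(11, 7): e=[36,-18,78] → .
    (3,4)@(7, 9): e=[12,42,42] → X
    (5,4)@(11, 9): e=[44,-6,58] → .
    (2,5)@(5, 11): e=[4,78,14] → X
    (5,5)@(11, 11): e=[52,6,38] → X
    (6,5)@(13, 11): e=[68,-18,46] → .
    (2,6)@(5, 13): e=[12,90,-6] → .
    (3,6)@(7, 13): e=[28,66,2] → X
    (6,6)@(13, 13): e=[76,-6,26] → .
    (3,7)@(7, 15): e=[36,78,-18] → .
  covered (12 px):
    . . . . . . . .
    . . . . . . . .
    . . . . . . . .
    . . . X X . . .
    . . . X X . . .
    . . X X X X . .
    . . . X X X . .
    . . . . . . X .
    . . . . . . . .

Final: [42,28,14]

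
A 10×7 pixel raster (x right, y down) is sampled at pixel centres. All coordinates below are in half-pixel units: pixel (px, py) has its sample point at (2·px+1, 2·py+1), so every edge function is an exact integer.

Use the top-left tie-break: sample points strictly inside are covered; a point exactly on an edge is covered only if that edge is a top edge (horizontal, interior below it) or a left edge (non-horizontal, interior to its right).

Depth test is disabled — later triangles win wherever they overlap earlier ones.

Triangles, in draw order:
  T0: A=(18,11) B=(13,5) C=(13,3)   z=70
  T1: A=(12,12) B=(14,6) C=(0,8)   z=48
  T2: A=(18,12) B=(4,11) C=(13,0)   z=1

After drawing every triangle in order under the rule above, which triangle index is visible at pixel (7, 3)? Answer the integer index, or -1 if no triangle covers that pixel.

T0:
  2·area = 10
  edge (18, 11)→(13, 5): d=(-5,-6) top-left  bias=+0
  edge (13, 5)→(13, 3): d=(0,-2) top-left  bias=+0
  edge (13, 3)→(18, 11): d=(5,8) right/bottom  bias=-1
    (6,0)@(13, 1): e=[20,0,-10] → .  [on edge]
    (6,1)@(13, 3): e=[10,0,0] → .  [on edge]
    (6,2)@(13, 5): e=[0,0,10] → X  [on edge]
    (7,2)@(15, 5): e=[12,4,-6] → .
    (6,3)@(13, 7): e=[-10,0,20] → .  [on edge]
    (7,3)@(15, 7): e=[2,4,4] → X
    (8,3)@(17, 7): e=[14,8,-12] → .
    (6,4)@(13, 9): e=[-20,0,30] → .  [on edge]
    (7,4)@(15, 9): e=[-8,4,14] → .
    (6,5)@(13, 11): e=[-30,0,40] → .  [on edge]
    (6,6)@(13, 13): e=[-40,0,50] → .  [on edge]
  covered (2 px):
    . . . . . . . . . .
    . . . . . . . . . .
    . . . . . . X . . .
    . . . . . . . X . .
    . . . . . . . . . .
    . . . . . . . . . .
    . . . . . . . . . .
T1:
  2·area = 80  (B↔C swapped to make it positive)
  edge (12, 12)→(0, 8): d=(-12,-4) top-left  bias=+0
  edge (0, 8)→(14, 6): d=(14,-2) top-left  bias=+0
  edge (14, 6)→(12, 12): d=(-2,6) right/bottom  bias=-1
    (7,1)@(15, 3): e=[120,-40,0] → .  [on edge]
    (3,3)@(7, 7): e=[40,0,40] → X  [on edge]
    (4,3)@(9, 7): e=[48,4,28] → X
    (5,3)@(11, 7): e=[56,8,16] → X
    (6,3)@(13, 7): e=[64,12,4] → X
    (7,3)@(15, 7): e=[72,16,-8] → .
    (1,4)@(3, 9): e=[0,20,60] → X  [on edge]
    (2,4)@(5, 9): e=[8,24,48] → X
    (6,4)@(13, 9): e=[40,40,0] → .  [on edge]
    (1,5)@(3, 11): e=[-24,48,56] → .
    (2,5)@(5, 11): e=[-16,52,44] → .
    (3,5)@(7, 11): e=[-8,56,32] → .
    (4,5)@(9, 11): e=[0,60,20] → X  [on edge]
    (7,6)@(15, 13): e=[0,100,-20] → .  [on edge]
  covered (11 px):
    . . . . . . . . . .
    . . . . . . . . . .
    . . . . . . . . . .
    . . . X X X X . . .
    . X X X X X . . . .
    . . . . X X . . . .
    . . . . . . . . . .
T2:
  2·area = 163
  edge (18, 12)→(4, 11): d=(-14,-1) top-left  bias=+0
  edge (4, 11)→(13, 0): d=(9,-11) top-left  bias=+0
  edge (13, 0)→(18, 12): d=(5,12) right/bottom  bias=-1
    (6,0)@(13, 1): e=[149,9,5] → X
    (7,0)@(15, 1): e=[151,31,-19] → .
    (5,1)@(11, 3): e=[119,5,39] → X
    (7,1)@(15, 3): e=[123,49,-9] → .
    (4,2)@(9, 5): e=[89,1,73] → X
    (7,2)@(15, 5): e=[95,67,1] → X
    (8,2)@(17, 5): e=[97,89,-23] → .
    (4,3)@(9, 7): e=[61,19,83] → X
    (8,3)@(17, 7): e=[69,107,-13] → .
    (3,4)@(7, 9): e=[31,15,117] → X
    (8,4)@(17, 9): e=[41,125,-3] → .
    (2,5)@(5, 11): e=[1,11,151] → X
  covered (23 px):
    . . . . . . X . . .
    . . . . . X X . . .
    . . . . X X X X . .
    . . . . X X X X . .
    . . . X X X X X . .
    . . X X X X X X X .
    . . . . . . . . . .

Z-buffer (winner per pixel, '.' = empty):
  . . . . . . 2 . . .
  . . . . . 2 2 . . .
  . . . . 2 2 2 2 . .
  . . . 1 2 2 2 2 . .
  . 1 1 2 2 2 2 2 . .
  . . 2 2 2 2 2 2 2 .
  . . . . . . . . . .

Result: 2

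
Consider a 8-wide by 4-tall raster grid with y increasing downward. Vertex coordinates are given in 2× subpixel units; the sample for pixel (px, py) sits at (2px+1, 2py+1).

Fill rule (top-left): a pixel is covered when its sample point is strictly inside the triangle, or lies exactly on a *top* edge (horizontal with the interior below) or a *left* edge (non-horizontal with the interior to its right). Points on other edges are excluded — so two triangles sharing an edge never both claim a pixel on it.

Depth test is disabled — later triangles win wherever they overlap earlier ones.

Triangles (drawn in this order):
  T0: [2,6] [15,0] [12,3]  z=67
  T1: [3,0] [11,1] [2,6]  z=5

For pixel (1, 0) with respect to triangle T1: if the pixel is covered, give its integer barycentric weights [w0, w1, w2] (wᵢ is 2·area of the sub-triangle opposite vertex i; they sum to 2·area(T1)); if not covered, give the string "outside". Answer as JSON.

T0:
  2·area = 21
  edge (2, 6)→(15, 0): d=(13,-6) top-left  bias=+0
  edge (15, 0)→(12, 3): d=(-3,3) right/bottom  bias=-1
  edge (12, 3)→(2, 6): d=(-10,3) right/bottom  bias=-1
    (6,0)@(13, 1): e=[1,3,17] → X
    (7,0)@(15, 1): e=[13,-3,11] → .
    (4,1)@(9, 3): e=[3,9,9] → X
    (5,1)@(11, 3): e=[15,3,3] → X
    (6,1)@(13, 3): e=[27,-3,-3] → .
    (2,2)@(5, 5): e=[5,15,1] → X
    (3,2)@(7, 5): e=[17,9,-5] → .
    (4,2)@(9, 5): e=[29,3,-11] → .
    (5,2)@(11, 5): e=[41,-3,-17] → .
    (2,3)@(5, 7): e=[31,9,-19] → .
  covered (4 px):
    . . . . . . X .
    . . . . X X . .
    . . X . . . . .
    . . . . . . . .
T1:
  2·area = 49
  edge (3, 0)→(11, 1): d=(8,1) right/bottom  bias=-1
  edge (11, 1)→(2, 6): d=(-9,5) right/bottom  bias=-1
  edge (2, 6)→(3, 0): d=(1,-6) top-left  bias=+0
    (1,0)@(3, 1): e=[8,40,1] → X
    (2,0)@(5, 1): e=[6,30,13] → X
    (3,0)@(7, 1): e=[4,20,25] → X
    (4,0)@(9, 1): e=[2,10,37] → X
    (5,0)@(11, 1): e=[0,0,49] → .  [on edge]
    (1,1)@(3, 3): e=[24,22,3] → X
    (4,1)@(9, 3): e=[18,-8,39] → .
    (1,2)@(3, 5): e=[40,4,5] → X
    (2,2)@(5, 5): e=[38,-6,17] → .
    (3,2)@(7, 5): e=[36,-16,29] → .
    (1,3)@(3, 7): e=[56,-14,7] → .
  covered (8 px):
    . X X X X . . .
    . X X X . . . .
    . X . . . . . .
    . . . . . . . .

Answer: [40,1,8]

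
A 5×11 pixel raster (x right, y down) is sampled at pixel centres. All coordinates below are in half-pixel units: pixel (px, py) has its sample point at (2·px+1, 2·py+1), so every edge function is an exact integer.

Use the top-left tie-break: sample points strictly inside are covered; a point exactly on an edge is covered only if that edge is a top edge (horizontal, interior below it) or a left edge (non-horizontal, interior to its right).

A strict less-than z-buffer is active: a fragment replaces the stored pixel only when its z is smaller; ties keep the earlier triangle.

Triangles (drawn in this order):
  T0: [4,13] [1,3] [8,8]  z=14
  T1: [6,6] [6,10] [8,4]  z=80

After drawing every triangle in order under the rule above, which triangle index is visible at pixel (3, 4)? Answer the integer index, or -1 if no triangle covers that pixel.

T0:
  2·area = 55
  edge (4, 13)→(1, 3): d=(-3,-10) top-left  bias=+0
  edge (1, 3)→(8, 8): d=(7,5) right/bottom  bias=-1
  edge (8, 8)→(4, 13): d=(-4,5) right/bottom  bias=-1
    (0,1)@(1, 3): e=[0,0,55] → ·  [on edge]
    (1,2)@(3, 5): e=[14,4,37] → #
    (2,2)@(5, 5): e=[34,-6,27] → ·
    (1,3)@(3, 7): e=[8,18,29] → #
    (2,3)@(5, 7): e=[28,8,19] → #
    (3,3)@(7, 7): e=[48,-2,9] → ·
    (1,4)@(3, 9): e=[2,32,21] → #
    (3,4)@(7, 9): e=[42,12,1] → #
    (4,4)@(9, 9): e=[62,2,-9] → ·
    (1,5)@(3, 11): e=[-4,46,13] → ·
    (2,5)@(5, 11): e=[16,36,3] → #
    (3,5)@(7, 11): e=[36,26,-7] → ·
  covered (7 px):
    · · · · ·
    · · · · ·
    · # · · ·
    · # # · ·
    · # # # ·
    · · # · ·
    · · · · ·
    · · · · ·
    · · · · ·
    · · · · ·
    · · · · ·
T1:
  2·area = 8  (B↔C swapped to make it positive)
  edge (6, 6)→(8, 4): d=(2,-2) top-left  bias=+0
  edge (8, 4)→(6, 10): d=(-2,6) right/bottom  bias=-1
  edge (6, 10)→(6, 6): d=(0,-4) top-left  bias=+0
    (4,0)@(9, 1): e=[-4,0,12] → ·  [on edge]
    (4,1)@(9, 3): e=[0,-4,12] → ·  [on edge]
    (3,2)@(7, 5): e=[0,4,4] → #  [on edge]
    (4,2)@(9, 5): e=[4,-8,12] → ·
    (2,3)@(5, 7): e=[0,12,-4] → ·  [on edge]
    (3,3)@(7, 7): e=[4,0,4] → ·  [on edge]
    (1,4)@(3, 9): e=[0,20,-12] → ·  [on edge]
    (0,5)@(1, 11): e=[0,28,-20] → ·  [on edge]
    (2,6)@(5, 13): e=[12,0,-4] → ·  [on edge]
    (1,9)@(3, 19): e=[20,0,-12] → ·  [on edge]
  covered (1 px):
    · · · · ·
    · · · · ·
    · · · # ·
    · · · · ·
    · · · · ·
    · · · · ·
    · · · · ·
    · · · · ·
    · · · · ·
    · · · · ·
    · · · · ·

Z-buffer (winner per pixel, '.' = empty):
  . . . . .
  . . . . .
  . 0 . 1 .
  . 0 0 . .
  . 0 0 0 .
  . . 0 . .
  . . . . .
  . . . . .
  . . . . .
  . . . . .
  . . . . .

Final: 0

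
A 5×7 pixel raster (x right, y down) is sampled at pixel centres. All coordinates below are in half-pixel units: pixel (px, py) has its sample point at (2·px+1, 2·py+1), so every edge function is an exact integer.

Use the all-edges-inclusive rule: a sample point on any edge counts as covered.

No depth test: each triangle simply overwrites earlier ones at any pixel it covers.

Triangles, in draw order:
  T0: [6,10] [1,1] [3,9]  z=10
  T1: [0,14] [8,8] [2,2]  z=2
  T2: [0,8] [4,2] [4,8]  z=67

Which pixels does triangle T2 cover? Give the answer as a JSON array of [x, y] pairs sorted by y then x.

T0:
  2·area = 22  (B↔C swapped to make it positive)
  edge (6, 10)→(3, 9): d=(-3,-1) inclusive
  edge (3, 9)→(1, 1): d=(-2,-8) inclusive
  edge (1, 1)→(6, 10): d=(5,9) inclusive
    (0,0)@(1, 1): e=[22,0,0] → X  [on edge]
    (1,0)@(3, 1): e=[24,16,-18] → .
    (0,1)@(1, 3): e=[16,-4,10] → .
    (1,2)@(3, 5): e=[12,8,2] → X
    (2,2)@(5, 5): e=[14,24,-16] → .
    (1,3)@(3, 7): e=[6,4,12] → X
    (2,3)@(5, 7): e=[8,20,-6] → .
    (1,4)@(3, 9): e=[0,0,22] → X  [on edge]
    (2,4)@(5, 9): e=[2,16,4] → X
    (3,4)@(7, 9): e=[4,32,-14] → .
    (1,5)@(3, 11): e=[-6,-4,32] → .
    (2,5)@(5, 11): e=[-4,12,14] → .
    (4,5)@(9, 11): e=[0,44,-22] → .  [on edge]
  covered (5 px):
    X . . . .
    . . . . .
    . X . . .
    . X . . .
    . X X . .
    . . . . .
    . . . . .
T1:
  2·area = 84  (B↔C swapped to make it positive)
  edge (0, 14)→(2, 2): d=(2,-12) inclusive
  edge (2, 2)→(8, 8): d=(6,6) inclusive
  edge (8, 8)→(0, 14): d=(-8,6) inclusive
    (0,0)@(1, 1): e=[-14,0,98] → .  [on edge]
    (1,1)@(3, 3): e=[14,0,70] → X  [on edge]
    (2,1)@(5, 3): e=[38,-12,58] → .
    (1,2)@(3, 5): e=[18,12,54] → X
    (2,2)@(5, 5): e=[42,0,42] → X  [on edge]
    (3,2)@(7, 5): e=[66,-12,30] → .
    (1,3)@(3, 7): e=[22,24,38] → X
    (3,3)@(7, 7): e=[70,0,14] → X  [on edge]
    (4,3)@(9, 7): e=[94,-12,2] → .
    (0,4)@(1, 9): e=[2,48,34] → X
    (3,4)@(7, 9): e=[74,12,-2] → .
    (4,4)@(9, 9): e=[98,0,-14] → .  [on edge]
  covered (12 px):
    . . . . .
    . X . . .
    . X X . .
    . X X X .
    X X X . .
    X X . . .
    X . . . .
T2:
  2·area = 24
  edge (0, 8)→(4, 2): d=(4,-6) inclusive
  edge (4, 2)→(4, 8): d=(0,6) inclusive
  edge (4, 8)→(0, 8): d=(-4,0) inclusive
    (1,2)@(3, 5): e=[6,6,12] → X
    (2,2)@(5, 5): e=[18,-6,12] → .
    (0,3)@(1, 7): e=[2,18,4] → X
    (2,3)@(5, 7): e=[26,-6,4] → .
    (0,4)@(1, 9): e=[10,18,-4] → .
    (1,4)@(3, 9): e=[22,6,-4] → .
  covered (3 px):
    . . . . .
    . . . . .
    . X . . .
    X X . . .
    . . . . .
    . . . . .
    . . . . .

Answer: [[1,2],[0,3],[1,3]]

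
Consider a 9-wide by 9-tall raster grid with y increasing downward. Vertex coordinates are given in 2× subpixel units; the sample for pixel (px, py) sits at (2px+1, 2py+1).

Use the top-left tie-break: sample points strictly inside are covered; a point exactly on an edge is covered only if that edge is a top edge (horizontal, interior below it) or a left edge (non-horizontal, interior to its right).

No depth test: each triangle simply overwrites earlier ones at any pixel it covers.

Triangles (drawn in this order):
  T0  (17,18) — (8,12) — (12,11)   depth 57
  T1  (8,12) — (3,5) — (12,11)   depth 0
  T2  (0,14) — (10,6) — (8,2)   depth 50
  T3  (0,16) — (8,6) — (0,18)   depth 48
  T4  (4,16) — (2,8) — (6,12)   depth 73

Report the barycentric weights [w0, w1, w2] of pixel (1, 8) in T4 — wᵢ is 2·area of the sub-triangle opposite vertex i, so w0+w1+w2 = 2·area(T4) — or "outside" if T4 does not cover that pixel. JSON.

T0:
  2·area = 33
  edge (17, 18)→(8, 12): d=(-9,-6) top-left  bias=+0
  edge (8, 12)→(12, 11): d=(4,-1) top-left  bias=+0
  edge (12, 11)→(17, 18): d=(5,7) right/bottom  bias=-1
    (5,6)@(11, 13): e=[9,7,17] → X
    (6,6)@(13, 13): e=[21,9,3] → X
    (7,6)@(15, 13): e=[33,11,-11] → .
    (5,7)@(11, 15): e=[-9,15,27] → .
    (6,7)@(13, 15): e=[3,17,13] → X
    (7,7)@(15, 15): e=[15,19,-1] → .
    (6,8)@(13, 17): e=[-15,25,23] → .
  covered (3 px):
    . . . . . . . . .
    . . . . . . . . .
    . . . . . . . . .
    . . . . . . . . .
    . . . . . . . . .
    . . . . . . . . .
    . . . . . X X . .
    . . . . . . X . .
    . . . . . . . . .
T1:
  2·area = 33
  edge (8, 12)→(3, 5): d=(-5,-7) top-left  bias=+0
  edge (3, 5)→(12, 11): d=(9,6) right/bottom  bias=-1
  edge (12, 11)→(8, 12): d=(-4,1) right/bottom  bias=-1
    (1,2)@(3, 5): e=[0,0,33] → .  [on edge]
    (2,3)@(5, 7): e=[4,6,23] → X
    (3,3)@(7, 7): e=[18,-6,21] → .
    (2,4)@(5, 9): e=[-6,24,15] → .
    (3,4)@(7, 9): e=[8,12,13] → X
    (4,4)@(9, 9): e=[22,0,11] → .  [on edge]
    (3,5)@(7, 11): e=[-2,30,5] → .
    (4,5)@(9, 11): e=[12,18,3] → X
    (5,5)@(11, 11): e=[26,6,1] → X
    (6,5)@(13, 11): e=[40,-6,-1] → .
    (4,6)@(9, 13): e=[2,36,-5] → .
    (5,6)@(11, 13): e=[16,24,-7] → .
    (7,6)@(15, 13): e=[44,0,-11] → .  [on edge]
  covered (4 px):
    . . . . . . . . .
    . . . . . . . . .
    . . . . . . . . .
    . . X . . . . . .
    . . . X . . . . .
    . . . . X X . . .
    . . . . . . . . .
    . . . . . . . . .
    . . . . . . . . .
T2:
  2·area = 56  (B↔C swapped to make it positive)
  edge (0, 14)→(8, 2): d=(8,-12) top-left  bias=+0
  edge (8, 2)→(10, 6): d=(2,4) right/bottom  bias=-1
  edge (10, 6)→(0, 14): d=(-10,8) right/bottom  bias=-1
    (3,2)@(7, 5): e=[12,10,34] → X
    (4,2)@(9, 5): e=[36,2,18] → X
    (5,2)@(11, 5): e=[60,-6,2] → .
    (2,3)@(5, 7): e=[4,22,30] → X
    (4,3)@(9, 7): e=[52,6,-2] → .
    (2,4)@(5, 9): e=[20,26,10] → X
    (3,4)@(7, 9): e=[44,18,-6] → .
    (1,5)@(3, 11): e=[12,38,6] → X
    (2,5)@(5, 11): e=[36,30,-10] → .
    (0,6)@(1, 13): e=[4,50,2] → X
    (1,6)@(3, 13): e=[28,42,-14] → .
    (0,7)@(1, 15): e=[20,54,-18] → .
  covered (7 px):
    . . . . . . . . .
    . . . . . . . . .
    . . . X X . . . .
    . . X X . . . . .
    . . X . . . . . .
    . X . . . . . . .
    X . . . . . . . .
    . . . . . . . . .
    . . . . . . . . .
T3:
  2·area = 16
  edge (0, 16)→(8, 6): d=(8,-10) top-left  bias=+0
  edge (8, 6)→(0, 18): d=(-8,12) right/bottom  bias=-1
  edge (0, 18)→(0, 16): d=(0,-2) top-left  bias=+0
    (1,6)@(3, 13): e=[6,4,6] → X
    (2,6)@(5, 13): e=[26,-20,10] → .
    (0,7)@(1, 15): e=[2,12,2] → X
    (1,7)@(3, 15): e=[22,-12,6] → .
    (0,8)@(1, 17): e=[18,-4,2] → .
  covered (2 px):
    . . . . . . . . .
    . . . . . . . . .
    . . . . . . . . .
    . . . . . . . . .
    . . . . . . . . .
    . . . . . . . . .
    . X . . . . . . .
    X . . . . . . . .
    . . . . . . . . .
T4:
  2·area = 24
  edge (4, 16)→(2, 8): d=(-2,-8) top-left  bias=+0
  edge (2, 8)→(6, 12): d=(4,4) right/bottom  bias=-1
  edge (6, 12)→(4, 16): d=(-2,4) right/bottom  bias=-1
    (0,3)@(1, 7): e=[-6,0,30] → .  [on edge]
    (1,4)@(3, 9): e=[6,0,18] → .  [on edge]
    (1,5)@(3, 11): e=[2,8,14] → X
    (2,5)@(5, 11): e=[18,0,6] → .  [on edge]
    (1,6)@(3, 13): e=[-2,16,10] → .
    (2,6)@(5, 13): e=[14,8,2] → X
    (3,6)@(7, 13): e=[30,0,-6] → .  [on edge]
    (2,7)@(5, 15): e=[10,16,-2] → .
    (4,7)@(9, 15): e=[42,0,-18] → .  [on edge]
    (5,8)@(11, 17): e=[54,0,-30] → .  [on edge]
  covered (2 px):
    . . . . . . . . .
    . . . . . . . . .
    . . . . . . . . .
    . . . . . . . . .
    . . . . . . . . .
    . X . . . . . . .
    . . X . . . . . .
    . . . . . . . . .
    . . . . . . . . .

Answer: "outside"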